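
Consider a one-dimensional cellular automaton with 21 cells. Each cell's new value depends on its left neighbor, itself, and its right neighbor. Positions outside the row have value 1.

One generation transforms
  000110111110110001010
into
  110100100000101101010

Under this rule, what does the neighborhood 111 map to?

0

At position 7 the neighborhood is 111; the next row has 0 there.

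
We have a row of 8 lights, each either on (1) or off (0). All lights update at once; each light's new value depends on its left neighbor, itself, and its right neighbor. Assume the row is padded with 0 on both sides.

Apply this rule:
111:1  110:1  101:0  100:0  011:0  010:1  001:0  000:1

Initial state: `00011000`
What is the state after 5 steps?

step 1: 11001011
step 2: 01001001
step 3: 01001001  (fixed point — unchanged through step 5)

01001001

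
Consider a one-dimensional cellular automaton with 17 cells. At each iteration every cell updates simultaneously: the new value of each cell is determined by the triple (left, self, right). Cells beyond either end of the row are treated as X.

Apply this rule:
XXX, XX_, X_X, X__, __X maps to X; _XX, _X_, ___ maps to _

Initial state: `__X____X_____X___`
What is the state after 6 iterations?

iteration 1: XX_X__X_X___X_X_X
iteration 2: XXX_XX_X_X_X_X_X_
iteration 3: XXXX_XX_X_X_X_X_X
iteration 4: XXXXX_XX_X_X_X_X_
iteration 5: XXXXXX_XX_X_X_X_X
iteration 6: XXXXXXX_XX_X_X_X_

XXXXXXX_XX_X_X_X_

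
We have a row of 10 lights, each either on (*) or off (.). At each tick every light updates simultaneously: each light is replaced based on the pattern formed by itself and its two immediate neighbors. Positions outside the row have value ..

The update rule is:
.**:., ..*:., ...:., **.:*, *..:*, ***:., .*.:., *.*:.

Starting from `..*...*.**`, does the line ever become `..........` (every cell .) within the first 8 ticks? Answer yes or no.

yes

...*.....*
....*.....
.....*....
......*...
.......*..
........*.
.........*
..........
all cells are . at tick 8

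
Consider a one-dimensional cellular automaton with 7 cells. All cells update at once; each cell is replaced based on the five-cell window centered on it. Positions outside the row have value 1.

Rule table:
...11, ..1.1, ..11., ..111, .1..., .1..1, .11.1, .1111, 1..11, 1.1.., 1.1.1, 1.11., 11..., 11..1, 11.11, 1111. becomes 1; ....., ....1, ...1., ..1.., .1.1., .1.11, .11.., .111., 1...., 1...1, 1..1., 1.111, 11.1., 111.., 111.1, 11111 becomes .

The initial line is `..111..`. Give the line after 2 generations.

generation 1: 111..11
generation 2: .1.1111

.1.1111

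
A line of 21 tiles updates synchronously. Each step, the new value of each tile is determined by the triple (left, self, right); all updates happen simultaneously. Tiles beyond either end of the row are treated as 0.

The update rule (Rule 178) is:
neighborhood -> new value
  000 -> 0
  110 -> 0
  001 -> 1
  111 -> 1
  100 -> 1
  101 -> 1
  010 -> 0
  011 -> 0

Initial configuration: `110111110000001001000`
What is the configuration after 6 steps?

step 1: 001011101000010110100
step 2: 010101010100101001010
step 3: 101010101011010110101
step 4: 010101010100101001010  (repeats step 2; period 2)
step 6: 010101010100101001010

010101010100101001010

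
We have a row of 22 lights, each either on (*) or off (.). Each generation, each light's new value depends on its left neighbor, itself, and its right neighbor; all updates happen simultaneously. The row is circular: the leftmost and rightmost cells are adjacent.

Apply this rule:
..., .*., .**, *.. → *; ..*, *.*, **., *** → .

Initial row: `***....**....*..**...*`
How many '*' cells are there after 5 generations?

13

generation 1: ...***.*.***.**.*.**.*
generation 2: **.*...*.*...*..*.*..*
generation 3: ...***.*.***.**.*.**.*  (repeats generation 1; period 2)
generation 5: ...***.*.***.**.*.**.*
count of *: 13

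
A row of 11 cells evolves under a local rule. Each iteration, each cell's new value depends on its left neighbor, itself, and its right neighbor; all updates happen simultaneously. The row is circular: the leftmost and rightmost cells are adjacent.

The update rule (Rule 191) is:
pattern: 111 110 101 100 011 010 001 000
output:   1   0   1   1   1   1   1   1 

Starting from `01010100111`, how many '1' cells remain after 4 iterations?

11111111110
11111111101
11111111011
11111110111
count of 1: 10

10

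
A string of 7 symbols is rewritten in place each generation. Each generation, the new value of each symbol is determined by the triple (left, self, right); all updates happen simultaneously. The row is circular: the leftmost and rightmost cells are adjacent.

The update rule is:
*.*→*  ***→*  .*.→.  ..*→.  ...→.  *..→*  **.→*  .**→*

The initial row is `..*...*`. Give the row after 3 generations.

..*..*.

*..*...
.*..*..
..*..*.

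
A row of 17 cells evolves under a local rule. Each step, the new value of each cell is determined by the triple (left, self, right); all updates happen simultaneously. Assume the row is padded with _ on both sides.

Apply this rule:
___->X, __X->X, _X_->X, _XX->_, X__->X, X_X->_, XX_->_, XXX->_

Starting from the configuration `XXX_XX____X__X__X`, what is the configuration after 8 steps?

______XXXXXXXXXXX
XXXXXX___________
______XXXXXXXXXXX  (repeats step 1; period 2)
step 8: XXXXXX___________

XXXXXX___________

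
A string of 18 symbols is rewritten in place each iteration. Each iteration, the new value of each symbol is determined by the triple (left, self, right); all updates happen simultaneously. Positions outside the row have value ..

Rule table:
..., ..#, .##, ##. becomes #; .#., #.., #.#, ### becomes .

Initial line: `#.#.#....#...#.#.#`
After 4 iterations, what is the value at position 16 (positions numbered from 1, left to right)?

.

iteration 1: ......###..##.....
iteration 2: #######.#.###.####
iteration 3: #.....#...#.#.#..#
iteration 4: ..####..##......#.
position 16 holds .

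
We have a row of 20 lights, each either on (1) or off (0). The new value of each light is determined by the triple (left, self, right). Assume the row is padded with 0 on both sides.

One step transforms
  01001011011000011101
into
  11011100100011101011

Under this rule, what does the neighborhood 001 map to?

1

At position 0 the neighborhood is 001; the next row has 1 there.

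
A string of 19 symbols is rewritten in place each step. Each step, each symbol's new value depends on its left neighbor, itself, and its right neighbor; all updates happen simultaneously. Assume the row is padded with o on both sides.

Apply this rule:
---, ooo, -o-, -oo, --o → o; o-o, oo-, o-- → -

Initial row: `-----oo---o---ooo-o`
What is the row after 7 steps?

-ooooo--ooo-oooo--o
-oooo--ooo--ooo--oo
-ooo--ooo--ooo--ooo
-oo--ooo--ooo--oooo
-o--ooo--ooo--ooooo
-o-ooo--ooo--oooooo
-o-oo--ooo--ooooooo

-o-oo--ooo--ooooooo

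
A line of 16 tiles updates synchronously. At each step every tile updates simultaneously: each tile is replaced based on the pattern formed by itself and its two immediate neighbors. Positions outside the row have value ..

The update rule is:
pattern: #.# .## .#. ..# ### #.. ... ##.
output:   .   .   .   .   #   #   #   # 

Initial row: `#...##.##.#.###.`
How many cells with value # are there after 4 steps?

.##..#..#....###
..##..#..###..##
#..##..#..###..#
.#..##..#..###..
count of #: 7

7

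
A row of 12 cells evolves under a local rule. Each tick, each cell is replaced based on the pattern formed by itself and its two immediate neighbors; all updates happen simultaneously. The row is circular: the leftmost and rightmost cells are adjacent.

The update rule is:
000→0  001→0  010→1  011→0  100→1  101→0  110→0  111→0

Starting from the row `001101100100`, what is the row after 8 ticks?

010001000000

tick 1: 000000010110
tick 2: 000000010001
tick 3: 100000011001
tick 4: 010000000100
tick 5: 011000000110
tick 6: 000100000001
tick 7: 100110000001
tick 8: 010001000000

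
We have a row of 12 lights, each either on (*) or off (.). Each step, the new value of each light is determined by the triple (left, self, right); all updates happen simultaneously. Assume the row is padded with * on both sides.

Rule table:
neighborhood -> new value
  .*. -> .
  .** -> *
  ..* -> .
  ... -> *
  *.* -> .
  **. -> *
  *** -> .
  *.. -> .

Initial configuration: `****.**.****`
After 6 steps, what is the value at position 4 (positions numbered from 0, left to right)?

...*.**.*...
.*...**...*.
...*.**.*...  (repeats step 1; period 2)
step 6: .*...**...*.
position 4 holds .

.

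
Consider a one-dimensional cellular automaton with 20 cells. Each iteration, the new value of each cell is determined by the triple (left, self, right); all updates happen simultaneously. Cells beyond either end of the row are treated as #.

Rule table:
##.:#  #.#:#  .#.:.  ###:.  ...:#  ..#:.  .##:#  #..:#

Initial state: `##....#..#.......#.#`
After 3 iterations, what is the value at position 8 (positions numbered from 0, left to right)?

.

iteration 1: .####..#..######..##
iteration 2: ##..##..#.#....##.#.
iteration 3: .##.###..#.###.###.#
position 8 holds .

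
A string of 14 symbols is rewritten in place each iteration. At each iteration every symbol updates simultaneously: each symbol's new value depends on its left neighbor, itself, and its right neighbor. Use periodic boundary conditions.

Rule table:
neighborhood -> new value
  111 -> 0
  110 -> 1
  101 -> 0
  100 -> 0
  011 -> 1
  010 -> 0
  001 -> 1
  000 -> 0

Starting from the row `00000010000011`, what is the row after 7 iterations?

00000111000001

iteration 1: 00000100000111
iteration 2: 00001000001101
iteration 3: 00010000011100
iteration 4: 00100000110100
iteration 5: 01000001110000
iteration 6: 10000011010000
iteration 7: 00000111000001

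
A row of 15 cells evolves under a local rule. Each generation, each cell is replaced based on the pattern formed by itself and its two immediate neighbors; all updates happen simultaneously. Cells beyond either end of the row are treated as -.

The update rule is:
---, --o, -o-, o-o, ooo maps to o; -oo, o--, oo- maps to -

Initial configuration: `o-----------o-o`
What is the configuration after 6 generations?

o--ooo-ooo--o--

o-ooooooooooooo
oo-ooooooooooo-
--o-ooooooooo--
oooo-ooooooo--o
-oo-o-ooooo--oo
o--ooo-ooo--o--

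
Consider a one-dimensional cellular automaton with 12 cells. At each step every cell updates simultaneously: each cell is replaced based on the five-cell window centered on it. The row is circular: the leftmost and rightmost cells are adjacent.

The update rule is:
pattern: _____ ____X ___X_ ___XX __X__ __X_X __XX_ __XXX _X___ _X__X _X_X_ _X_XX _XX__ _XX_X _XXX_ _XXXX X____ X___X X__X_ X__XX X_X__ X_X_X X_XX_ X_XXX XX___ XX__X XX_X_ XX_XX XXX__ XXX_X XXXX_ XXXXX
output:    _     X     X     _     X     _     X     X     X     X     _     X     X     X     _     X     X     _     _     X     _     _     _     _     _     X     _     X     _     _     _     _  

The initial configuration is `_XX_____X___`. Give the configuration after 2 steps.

X_X__X_X____

_XX_X_XXXXXX
X_X__X_X____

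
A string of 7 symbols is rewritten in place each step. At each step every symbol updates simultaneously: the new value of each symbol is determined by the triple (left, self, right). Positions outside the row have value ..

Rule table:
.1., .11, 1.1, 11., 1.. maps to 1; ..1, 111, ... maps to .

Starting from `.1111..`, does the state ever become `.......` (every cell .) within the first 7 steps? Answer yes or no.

step 1: .1..11.
step 2: .11.111
step 3: .1111.1
step 4: .1..111
step 5: .11.1.1
step 6: .111111
step 7: .1....1
step 7 is .1....1, still not uniform .

no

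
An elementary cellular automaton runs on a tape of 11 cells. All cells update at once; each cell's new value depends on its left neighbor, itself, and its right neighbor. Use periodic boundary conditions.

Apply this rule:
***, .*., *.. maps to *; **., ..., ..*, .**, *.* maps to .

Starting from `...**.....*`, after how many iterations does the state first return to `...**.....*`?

22

iteration 1: *....*....*
iteration 2: .*...**....
iteration 3: .**....*...
iteration 4: ...*...**..
iteration 5: ...**....*.
iteration 6: .....*...**
iteration 7: *....**....
iteration 8: **.....*...
iteration 9: ..*....**..
iteration 10: ..**.....*.
iteration 11: ....*....**
iteration 12: *...**.....
iteration 13: **....*....
iteration 14: ..*...**...
iteration 15: ..**....*..
iteration 16: ....*...**.
iteration 17: ....**....*
iteration 18: *.....*...*
iteration 19: .*....**...
iteration 20: .**.....*..
iteration 21: ...*....**.
iteration 22: ...**.....*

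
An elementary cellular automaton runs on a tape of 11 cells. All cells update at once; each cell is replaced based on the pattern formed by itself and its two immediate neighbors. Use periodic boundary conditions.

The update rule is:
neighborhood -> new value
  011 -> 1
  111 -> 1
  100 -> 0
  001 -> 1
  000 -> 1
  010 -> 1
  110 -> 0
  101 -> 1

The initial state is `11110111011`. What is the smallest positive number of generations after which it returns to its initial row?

11101110111
11011101111
10111011111
01110111111
11101111110
11011111101
10111111011
01111110111
11111101110
11111011101
11110111011

11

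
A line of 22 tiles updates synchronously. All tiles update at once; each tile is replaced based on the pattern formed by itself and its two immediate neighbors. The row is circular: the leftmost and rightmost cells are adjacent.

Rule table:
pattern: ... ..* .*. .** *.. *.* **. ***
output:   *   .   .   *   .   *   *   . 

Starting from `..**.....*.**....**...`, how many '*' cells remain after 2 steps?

17

step 1: *.**.***..***.**.**.**
step 2: ******.*..*.*********.
count of *: 17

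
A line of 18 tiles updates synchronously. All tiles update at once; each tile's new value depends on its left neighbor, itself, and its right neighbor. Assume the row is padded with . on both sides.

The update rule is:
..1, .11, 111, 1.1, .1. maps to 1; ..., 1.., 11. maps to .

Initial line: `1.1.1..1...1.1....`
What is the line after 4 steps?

11111.11..1111....
1111.11..1111.....
111.11..1111......
11.11..1111.......

11.11..1111.......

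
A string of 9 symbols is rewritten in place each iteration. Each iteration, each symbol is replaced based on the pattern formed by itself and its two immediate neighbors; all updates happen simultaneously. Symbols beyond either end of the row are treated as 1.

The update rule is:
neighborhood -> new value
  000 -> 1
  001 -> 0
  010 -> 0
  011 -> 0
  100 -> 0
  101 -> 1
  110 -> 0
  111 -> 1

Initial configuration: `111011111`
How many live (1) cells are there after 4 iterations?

5

110101111
101010111
010101011
101010101
count of 1: 5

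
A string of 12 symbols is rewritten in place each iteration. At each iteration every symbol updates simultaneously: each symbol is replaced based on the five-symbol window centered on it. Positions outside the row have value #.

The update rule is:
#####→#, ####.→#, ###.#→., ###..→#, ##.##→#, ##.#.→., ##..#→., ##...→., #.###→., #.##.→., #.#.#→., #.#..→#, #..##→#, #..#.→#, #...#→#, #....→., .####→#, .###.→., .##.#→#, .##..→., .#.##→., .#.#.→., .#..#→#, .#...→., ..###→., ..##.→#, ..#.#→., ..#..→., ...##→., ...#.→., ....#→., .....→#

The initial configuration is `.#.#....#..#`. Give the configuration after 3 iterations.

.#.....##.##

...#.....##.
.#....#..###
.#.....##.##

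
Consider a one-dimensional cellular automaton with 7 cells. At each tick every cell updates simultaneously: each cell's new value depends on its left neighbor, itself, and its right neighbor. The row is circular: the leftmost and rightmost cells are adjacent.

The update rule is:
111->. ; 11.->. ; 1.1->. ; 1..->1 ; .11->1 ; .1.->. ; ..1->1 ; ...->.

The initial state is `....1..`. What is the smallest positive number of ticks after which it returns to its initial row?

28

tick 1: ...1.1.
tick 2: ..1...1
tick 3: 11.1.1.
tick 4: 1......
tick 5: .1....1
tick 6: ..1..1.
tick 7: .1.11.1
tick 8: ...1...
tick 9: ..1.1..
tick 10: .1...1.
tick 11: 1.1.1.1
tick 12: ......1
tick 13: 1....1.
tick 14: .1..1..
tick 15: 1.11.1.
tick 16: ..1....
tick 17: .1.1...
tick 18: 1...1..
tick 19: .1.1.11
tick 20: .....1.
tick 21: ....1.1
tick 22: 1..1...
tick 23: .11.1.1
tick 24: .1.....
tick 25: 1.1....
tick 26: ...1..1
tick 27: 1.1.11.
tick 28: ....1..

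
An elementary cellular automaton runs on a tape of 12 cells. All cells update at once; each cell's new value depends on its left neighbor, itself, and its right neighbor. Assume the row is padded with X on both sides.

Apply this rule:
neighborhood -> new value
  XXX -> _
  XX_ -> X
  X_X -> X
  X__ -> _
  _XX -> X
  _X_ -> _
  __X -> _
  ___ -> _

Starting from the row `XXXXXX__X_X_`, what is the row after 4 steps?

___________X

_____X___X_X
__________XX
__________X_
___________X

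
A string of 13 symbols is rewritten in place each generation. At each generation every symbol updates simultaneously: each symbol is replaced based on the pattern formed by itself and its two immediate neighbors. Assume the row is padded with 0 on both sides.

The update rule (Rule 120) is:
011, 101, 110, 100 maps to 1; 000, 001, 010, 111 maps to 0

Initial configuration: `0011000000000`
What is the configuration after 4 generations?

0001001100000

0011100000000
0010110000000
0001111000000
0001001100000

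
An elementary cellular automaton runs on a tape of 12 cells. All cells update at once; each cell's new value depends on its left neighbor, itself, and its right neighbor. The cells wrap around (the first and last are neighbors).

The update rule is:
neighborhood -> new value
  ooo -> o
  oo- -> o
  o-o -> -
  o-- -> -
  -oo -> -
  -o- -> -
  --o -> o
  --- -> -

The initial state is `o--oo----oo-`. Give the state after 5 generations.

--o-o---o-o-
-o-----o----
o-----o-----
-----o-----o
----o-----o-

----o-----o-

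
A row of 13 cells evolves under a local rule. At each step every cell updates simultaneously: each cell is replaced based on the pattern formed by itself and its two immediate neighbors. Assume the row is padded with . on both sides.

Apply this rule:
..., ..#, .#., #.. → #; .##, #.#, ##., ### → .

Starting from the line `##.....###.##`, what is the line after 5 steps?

..#####......

..#####......
##.....######
..#####......  (repeats step 1; period 2)
step 5: ..#####......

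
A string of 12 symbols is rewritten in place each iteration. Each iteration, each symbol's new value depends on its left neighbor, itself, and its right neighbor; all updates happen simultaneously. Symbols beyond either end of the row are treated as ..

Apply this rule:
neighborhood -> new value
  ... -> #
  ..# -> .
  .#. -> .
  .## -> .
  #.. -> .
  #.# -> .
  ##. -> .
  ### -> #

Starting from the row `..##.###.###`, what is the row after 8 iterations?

#..#..###...

iteration 1: #.....#...#.
iteration 2: ..###...#...
iteration 3: #..#..#...##
iteration 4: ........#...
iteration 5: #######...##
iteration 6: .#####..#...
iteration 7: ..###.....##
iteration 8: #..#..###...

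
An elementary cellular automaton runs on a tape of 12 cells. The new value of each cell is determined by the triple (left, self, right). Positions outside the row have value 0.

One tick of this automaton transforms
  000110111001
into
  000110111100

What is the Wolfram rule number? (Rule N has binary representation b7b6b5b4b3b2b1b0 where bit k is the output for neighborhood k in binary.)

position 7: 111 → 1  (bit 7 = 1)
position 4: 110 → 1  (bit 6 = 1)
position 5: 101 → 0  (bit 5 = 0)
position 9: 100 → 1  (bit 4 = 1)
position 3: 011 → 1  (bit 3 = 1)
position 11: 010 → 0  (bit 2 = 0)
position 2: 001 → 0  (bit 1 = 0)
position 0: 000 → 0  (bit 0 = 0)
bits b7..b0 = 11011000 = 216

216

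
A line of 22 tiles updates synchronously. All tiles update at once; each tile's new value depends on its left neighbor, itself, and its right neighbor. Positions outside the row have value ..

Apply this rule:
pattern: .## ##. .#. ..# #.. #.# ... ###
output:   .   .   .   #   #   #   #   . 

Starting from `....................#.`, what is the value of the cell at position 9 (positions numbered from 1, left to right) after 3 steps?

#

####################.#
....................#.  (repeats step 0; period 2)
step 3: ####################.#
position 9 holds #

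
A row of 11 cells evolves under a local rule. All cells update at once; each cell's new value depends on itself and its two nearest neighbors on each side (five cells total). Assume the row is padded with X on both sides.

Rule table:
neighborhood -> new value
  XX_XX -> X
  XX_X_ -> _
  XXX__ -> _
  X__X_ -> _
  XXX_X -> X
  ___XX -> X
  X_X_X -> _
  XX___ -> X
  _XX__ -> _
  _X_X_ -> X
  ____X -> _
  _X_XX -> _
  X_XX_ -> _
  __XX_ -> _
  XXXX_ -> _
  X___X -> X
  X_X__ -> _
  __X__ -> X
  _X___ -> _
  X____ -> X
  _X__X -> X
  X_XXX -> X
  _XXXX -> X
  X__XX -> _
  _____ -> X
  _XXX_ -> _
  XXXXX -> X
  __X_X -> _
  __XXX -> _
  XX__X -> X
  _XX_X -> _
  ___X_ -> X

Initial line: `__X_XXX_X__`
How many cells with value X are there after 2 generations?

5

generation 1: X___X_X__X_
generation 2: _XXX_X_X___
count of X: 5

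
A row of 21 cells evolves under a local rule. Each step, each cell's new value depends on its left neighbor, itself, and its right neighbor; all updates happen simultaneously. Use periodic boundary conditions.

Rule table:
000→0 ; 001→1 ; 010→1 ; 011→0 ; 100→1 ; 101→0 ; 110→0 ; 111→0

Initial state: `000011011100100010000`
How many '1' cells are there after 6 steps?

6

000100000011110111000
001110000100000000100
010001001110000001110
111011110001000010001
000000001011100111010
000000011000011000011
count of 1: 6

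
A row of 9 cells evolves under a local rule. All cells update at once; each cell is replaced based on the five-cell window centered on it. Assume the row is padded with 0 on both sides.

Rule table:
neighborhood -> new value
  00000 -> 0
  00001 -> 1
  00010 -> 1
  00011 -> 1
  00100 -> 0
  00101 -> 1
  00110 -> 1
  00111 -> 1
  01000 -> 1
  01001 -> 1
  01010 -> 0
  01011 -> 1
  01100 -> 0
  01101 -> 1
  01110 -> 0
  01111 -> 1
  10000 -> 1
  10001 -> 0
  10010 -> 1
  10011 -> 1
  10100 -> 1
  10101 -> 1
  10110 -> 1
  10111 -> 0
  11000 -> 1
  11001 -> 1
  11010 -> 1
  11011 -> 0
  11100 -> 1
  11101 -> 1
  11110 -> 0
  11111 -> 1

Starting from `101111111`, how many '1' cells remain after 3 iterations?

iteration 1: 110111101
iteration 2: 110010111
iteration 3: 101111001
count of 1: 6

6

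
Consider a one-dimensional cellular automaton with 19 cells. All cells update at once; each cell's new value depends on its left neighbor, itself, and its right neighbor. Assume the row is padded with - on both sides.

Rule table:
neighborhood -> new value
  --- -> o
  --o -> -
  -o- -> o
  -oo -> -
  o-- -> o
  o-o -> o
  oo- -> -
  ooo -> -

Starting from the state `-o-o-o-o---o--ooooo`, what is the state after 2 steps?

----------o--oooooo

-ooooooooo-oo------
----------o--oooooo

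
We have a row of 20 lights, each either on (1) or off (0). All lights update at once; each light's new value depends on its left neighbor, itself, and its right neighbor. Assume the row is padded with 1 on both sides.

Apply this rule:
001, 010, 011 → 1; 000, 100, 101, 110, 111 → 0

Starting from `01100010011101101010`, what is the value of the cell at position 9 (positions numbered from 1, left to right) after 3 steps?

1

01000110110001001010
01001100100011011010
01011001100110010010
position 9 holds 1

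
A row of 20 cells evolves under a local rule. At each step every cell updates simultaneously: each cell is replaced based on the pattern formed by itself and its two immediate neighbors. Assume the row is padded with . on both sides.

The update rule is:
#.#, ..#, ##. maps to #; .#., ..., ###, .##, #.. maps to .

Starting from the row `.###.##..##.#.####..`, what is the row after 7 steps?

.#.#.#.#.#.#........

step 1: #..##.#.#.##.#...#..
step 2: ..#.##.#.#.##...#...
step 3: .#.#.##.#.#.#..#....
step 4: #.#.#.##.#.#..#.....
step 5: .#.#.#.##.#..#......
step 6: #.#.#.#.##..#.......
step 7: .#.#.#.#.#.#........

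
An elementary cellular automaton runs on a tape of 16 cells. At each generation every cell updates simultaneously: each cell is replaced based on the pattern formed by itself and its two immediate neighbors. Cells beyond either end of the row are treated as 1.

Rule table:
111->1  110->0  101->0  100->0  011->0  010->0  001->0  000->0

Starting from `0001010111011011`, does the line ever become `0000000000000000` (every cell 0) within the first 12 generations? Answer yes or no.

yes

0000000010000001
0000000000000000
all cells are 0 at generation 2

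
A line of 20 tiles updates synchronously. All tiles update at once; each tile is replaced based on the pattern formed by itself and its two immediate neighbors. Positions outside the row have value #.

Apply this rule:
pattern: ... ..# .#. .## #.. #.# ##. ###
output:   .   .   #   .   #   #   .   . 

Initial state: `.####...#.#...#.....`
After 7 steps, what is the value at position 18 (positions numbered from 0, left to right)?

#....#..####..##....
.#...##.....#...#...
###....#....##..##..
...#...##.....#...#.
#..##....#....##..##
.#...#...##.....#...
###..##....#....##..
position 18 holds .

.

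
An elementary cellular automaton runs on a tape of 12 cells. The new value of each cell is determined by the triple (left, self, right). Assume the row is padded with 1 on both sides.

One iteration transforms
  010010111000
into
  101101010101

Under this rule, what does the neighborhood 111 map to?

1

At position 7 the neighborhood is 111; the next row has 1 there.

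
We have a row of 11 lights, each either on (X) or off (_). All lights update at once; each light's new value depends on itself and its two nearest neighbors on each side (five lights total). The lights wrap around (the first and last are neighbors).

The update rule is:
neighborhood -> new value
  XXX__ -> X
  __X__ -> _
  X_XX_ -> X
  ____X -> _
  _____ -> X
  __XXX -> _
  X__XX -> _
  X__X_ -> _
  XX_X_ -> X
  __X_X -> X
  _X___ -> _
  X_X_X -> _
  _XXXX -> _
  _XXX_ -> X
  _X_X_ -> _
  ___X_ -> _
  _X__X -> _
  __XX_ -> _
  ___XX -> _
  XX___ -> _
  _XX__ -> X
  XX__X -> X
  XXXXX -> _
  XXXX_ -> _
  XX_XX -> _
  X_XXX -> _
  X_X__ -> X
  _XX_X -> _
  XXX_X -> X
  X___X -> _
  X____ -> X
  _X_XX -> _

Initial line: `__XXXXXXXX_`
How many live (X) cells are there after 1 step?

1

_________X_
count of X: 1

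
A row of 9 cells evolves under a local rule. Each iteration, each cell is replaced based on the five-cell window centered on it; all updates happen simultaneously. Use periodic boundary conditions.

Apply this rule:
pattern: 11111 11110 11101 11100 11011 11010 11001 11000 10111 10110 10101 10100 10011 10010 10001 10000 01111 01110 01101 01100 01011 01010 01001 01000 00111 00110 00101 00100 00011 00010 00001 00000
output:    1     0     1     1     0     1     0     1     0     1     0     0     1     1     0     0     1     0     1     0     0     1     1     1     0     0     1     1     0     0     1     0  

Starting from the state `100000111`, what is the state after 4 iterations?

011011011

iteration 1: 110010010
iteration 2: 100111110
iteration 3: 011011011
iteration 4: 011011011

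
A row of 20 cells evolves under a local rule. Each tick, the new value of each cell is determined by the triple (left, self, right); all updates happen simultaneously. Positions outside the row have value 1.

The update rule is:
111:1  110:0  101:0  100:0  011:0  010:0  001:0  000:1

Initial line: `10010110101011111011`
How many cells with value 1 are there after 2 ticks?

13

00000000000001110001
01111111111100100100
count of 1: 13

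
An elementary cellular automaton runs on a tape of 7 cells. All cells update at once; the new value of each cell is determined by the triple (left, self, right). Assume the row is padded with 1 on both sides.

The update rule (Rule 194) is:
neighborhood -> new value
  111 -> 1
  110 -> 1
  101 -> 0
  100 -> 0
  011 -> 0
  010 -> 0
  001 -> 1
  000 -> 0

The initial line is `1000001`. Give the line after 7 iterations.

1000010
1000100
1001001
1010010
1000100  (repeats iteration 2; period 3)
iteration 7: 1010010

1010010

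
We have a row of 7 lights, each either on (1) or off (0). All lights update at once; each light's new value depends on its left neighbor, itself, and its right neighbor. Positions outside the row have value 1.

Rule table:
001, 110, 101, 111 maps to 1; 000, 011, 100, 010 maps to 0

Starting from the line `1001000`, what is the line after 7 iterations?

1111101

iteration 1: 1010001
iteration 2: 1100010
iteration 3: 1100101
iteration 4: 1101010
iteration 5: 1110101
iteration 6: 1111010
iteration 7: 1111101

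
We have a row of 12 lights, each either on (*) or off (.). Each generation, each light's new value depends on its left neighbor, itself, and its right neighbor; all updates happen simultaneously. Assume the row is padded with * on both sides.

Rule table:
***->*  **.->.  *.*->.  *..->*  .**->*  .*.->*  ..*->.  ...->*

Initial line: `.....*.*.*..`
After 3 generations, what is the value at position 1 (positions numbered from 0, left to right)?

generation 1: ****.*.*.**.
generation 2: ***..*.*.*..
generation 3: **.*.*.*.**.
position 1 holds *

*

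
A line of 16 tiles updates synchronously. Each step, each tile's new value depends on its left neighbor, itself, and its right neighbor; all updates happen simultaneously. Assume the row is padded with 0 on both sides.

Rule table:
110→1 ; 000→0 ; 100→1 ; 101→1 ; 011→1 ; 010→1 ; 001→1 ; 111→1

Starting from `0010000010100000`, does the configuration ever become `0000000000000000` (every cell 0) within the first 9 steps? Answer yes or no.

0111000111110000
1111101111111000
1111111111111100
1111111111111110
1111111111111111
1111111111111111  (fixed point — unchanged through step 9)
step 9 is 1111111111111111, still not uniform 0

no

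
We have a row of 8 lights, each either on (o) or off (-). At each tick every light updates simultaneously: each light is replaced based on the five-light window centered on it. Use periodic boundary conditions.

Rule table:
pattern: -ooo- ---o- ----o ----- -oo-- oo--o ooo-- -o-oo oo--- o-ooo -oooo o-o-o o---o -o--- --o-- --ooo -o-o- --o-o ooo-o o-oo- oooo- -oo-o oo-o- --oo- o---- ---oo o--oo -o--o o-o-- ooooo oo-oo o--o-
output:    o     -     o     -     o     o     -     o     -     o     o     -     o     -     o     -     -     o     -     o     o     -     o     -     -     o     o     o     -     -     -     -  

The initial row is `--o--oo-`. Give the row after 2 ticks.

-ooo-o--

tick 1: o-ooo-o-
tick 2: -ooo-o--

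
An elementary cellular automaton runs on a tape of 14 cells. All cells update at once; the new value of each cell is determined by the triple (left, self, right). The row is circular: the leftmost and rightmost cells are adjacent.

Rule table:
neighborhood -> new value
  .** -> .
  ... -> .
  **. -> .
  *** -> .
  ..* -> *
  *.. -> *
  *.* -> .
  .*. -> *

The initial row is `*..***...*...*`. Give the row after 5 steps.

**.**.........

.**...*.***.*.
*..*.**.....**
.***...*...*..
*...*.***.***.
**.**.........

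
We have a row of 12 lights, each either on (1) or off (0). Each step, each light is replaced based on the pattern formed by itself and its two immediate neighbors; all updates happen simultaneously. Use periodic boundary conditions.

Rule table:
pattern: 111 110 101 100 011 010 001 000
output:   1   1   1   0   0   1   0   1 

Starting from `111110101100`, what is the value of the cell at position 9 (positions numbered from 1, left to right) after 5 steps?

011111110100
001111111101
000111111111
010011111111
110001111111
position 9 holds 1

1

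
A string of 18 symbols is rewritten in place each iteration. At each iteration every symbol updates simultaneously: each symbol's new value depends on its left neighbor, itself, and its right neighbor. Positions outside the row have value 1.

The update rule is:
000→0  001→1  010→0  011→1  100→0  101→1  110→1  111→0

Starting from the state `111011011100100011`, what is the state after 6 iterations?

100110110011110110

001111110101000110
011000011010001111
111000111100011000
001001100100111001
010011101001101011
100110110011110110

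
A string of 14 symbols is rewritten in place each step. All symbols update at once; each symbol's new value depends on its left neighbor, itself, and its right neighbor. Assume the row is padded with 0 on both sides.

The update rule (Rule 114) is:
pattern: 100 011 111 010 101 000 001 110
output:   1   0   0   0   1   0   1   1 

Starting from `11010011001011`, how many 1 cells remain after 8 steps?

9

01101101110101
10110110011010
01011011101101
10101100110110
01010111011011
10101001101101
01010110110110
10101011011011
count of 1: 9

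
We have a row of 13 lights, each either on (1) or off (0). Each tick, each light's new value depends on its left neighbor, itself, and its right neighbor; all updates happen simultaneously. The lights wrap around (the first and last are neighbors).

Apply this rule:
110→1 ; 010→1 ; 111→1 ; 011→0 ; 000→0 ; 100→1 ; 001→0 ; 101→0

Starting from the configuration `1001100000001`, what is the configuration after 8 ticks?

1100110000000
0110011000000
0011001100000
0001100110000
0000110011000
0000011001100
0000001100110
0000000110011

0000000110011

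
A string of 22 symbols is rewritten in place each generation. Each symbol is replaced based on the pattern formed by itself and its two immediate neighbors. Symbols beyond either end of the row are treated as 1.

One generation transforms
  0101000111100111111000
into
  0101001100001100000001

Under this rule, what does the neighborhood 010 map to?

1

At position 1 the neighborhood is 010; the next row has 1 there.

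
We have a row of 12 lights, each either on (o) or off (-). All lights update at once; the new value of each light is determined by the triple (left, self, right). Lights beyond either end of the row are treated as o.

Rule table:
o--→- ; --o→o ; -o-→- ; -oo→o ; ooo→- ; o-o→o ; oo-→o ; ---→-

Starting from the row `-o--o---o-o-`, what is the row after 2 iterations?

o-o---o-o-oo

o--o---o-o-o
o-o---o-o-oo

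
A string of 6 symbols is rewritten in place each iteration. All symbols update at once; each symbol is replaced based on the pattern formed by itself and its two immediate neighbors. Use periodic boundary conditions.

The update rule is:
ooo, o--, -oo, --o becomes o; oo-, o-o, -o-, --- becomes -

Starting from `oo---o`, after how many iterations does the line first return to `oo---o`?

12

o-o-oo
----oo
o--oo-
-ooo--
ooo-o-
oo----
o-o--o
---ooo
o-ooo-
--oo--
-oo-o-
oo---o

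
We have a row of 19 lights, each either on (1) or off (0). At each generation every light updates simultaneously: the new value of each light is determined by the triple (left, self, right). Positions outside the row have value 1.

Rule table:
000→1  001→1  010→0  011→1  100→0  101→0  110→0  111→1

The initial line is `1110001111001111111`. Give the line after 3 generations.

0011111001111111111

generation 1: 1100111110011111111
generation 2: 1001111100111111111
generation 3: 0011111001111111111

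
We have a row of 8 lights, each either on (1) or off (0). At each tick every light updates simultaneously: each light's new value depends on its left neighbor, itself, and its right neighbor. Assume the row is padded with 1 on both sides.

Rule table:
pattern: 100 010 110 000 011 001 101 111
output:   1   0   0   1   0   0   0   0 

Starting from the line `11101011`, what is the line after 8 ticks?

00000000
11111110
00000000  (repeats tick 1; period 2)
tick 8: 11111110

11111110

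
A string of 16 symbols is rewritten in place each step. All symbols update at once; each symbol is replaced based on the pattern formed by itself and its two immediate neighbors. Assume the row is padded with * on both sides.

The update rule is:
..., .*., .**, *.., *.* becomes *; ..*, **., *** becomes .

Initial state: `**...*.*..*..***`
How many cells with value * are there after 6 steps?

step 1: ..**.****.**.*..
step 2: *.*.**...**.***.
step 3: .****.**.*.**..*
step 4: **...**.****.*.*
step 5: ..**.*.**...****
step 6: *.*.****.**.*...
count of *: 9

9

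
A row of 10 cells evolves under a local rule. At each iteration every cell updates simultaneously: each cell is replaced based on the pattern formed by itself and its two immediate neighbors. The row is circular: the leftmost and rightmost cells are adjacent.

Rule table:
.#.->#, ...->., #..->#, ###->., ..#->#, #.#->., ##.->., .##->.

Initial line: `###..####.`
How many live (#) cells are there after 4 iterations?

iteration 1: ...##.....
iteration 2: ..#..#....
iteration 3: .######...
iteration 4: #......#..
count of #: 2

2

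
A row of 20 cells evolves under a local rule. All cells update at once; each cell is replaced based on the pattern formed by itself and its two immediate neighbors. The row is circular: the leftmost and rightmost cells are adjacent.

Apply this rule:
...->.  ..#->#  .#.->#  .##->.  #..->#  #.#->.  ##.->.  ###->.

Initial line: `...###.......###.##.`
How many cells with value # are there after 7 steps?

4

step 1: ..#...#.....#......#
step 2: ####.###...###....##
step 3: ........#.#...#..#..
step 4: .......##.##.######.
step 5: ......#............#
step 6: #....###..........##
step 7: .#..#...#........#..
count of #: 4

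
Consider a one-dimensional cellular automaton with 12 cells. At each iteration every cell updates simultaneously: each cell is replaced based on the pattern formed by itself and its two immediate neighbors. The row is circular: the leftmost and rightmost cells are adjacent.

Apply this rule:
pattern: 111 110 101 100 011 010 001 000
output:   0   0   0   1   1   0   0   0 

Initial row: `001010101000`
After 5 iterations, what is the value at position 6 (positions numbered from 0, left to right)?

iteration 1: 000000000100
iteration 2: 000000000010
iteration 3: 000000000001
iteration 4: 100000000000
iteration 5: 010000000000
position 6 holds 0

0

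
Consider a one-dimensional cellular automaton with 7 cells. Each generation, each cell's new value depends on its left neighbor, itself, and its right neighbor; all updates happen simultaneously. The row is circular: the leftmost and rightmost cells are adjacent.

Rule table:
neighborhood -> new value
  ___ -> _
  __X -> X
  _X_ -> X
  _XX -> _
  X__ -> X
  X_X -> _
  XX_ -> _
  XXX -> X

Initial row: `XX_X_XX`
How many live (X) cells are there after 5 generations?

3

X__X__X
_XXXXX_
X_XXX_X
___X___
__XXX__
count of X: 3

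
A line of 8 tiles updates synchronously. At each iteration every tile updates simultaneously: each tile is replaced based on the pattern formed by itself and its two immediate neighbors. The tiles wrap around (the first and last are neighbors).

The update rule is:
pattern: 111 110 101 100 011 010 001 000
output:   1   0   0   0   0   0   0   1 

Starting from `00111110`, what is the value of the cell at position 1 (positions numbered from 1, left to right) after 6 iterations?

iteration 1: 10011100
iteration 2: 00001000
iteration 3: 11100011
iteration 4: 11001001
iteration 5: 10000000
iteration 6: 00111110
position 1 holds 0

0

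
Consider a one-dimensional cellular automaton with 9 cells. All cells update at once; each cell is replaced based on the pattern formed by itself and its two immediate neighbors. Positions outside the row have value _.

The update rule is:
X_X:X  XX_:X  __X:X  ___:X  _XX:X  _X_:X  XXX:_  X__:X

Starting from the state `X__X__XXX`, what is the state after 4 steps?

XXXXXXX_X
X_____XXX
XXXXXXX_X  (repeats step 1; period 2)
step 4: X_____XXX

X_____XXX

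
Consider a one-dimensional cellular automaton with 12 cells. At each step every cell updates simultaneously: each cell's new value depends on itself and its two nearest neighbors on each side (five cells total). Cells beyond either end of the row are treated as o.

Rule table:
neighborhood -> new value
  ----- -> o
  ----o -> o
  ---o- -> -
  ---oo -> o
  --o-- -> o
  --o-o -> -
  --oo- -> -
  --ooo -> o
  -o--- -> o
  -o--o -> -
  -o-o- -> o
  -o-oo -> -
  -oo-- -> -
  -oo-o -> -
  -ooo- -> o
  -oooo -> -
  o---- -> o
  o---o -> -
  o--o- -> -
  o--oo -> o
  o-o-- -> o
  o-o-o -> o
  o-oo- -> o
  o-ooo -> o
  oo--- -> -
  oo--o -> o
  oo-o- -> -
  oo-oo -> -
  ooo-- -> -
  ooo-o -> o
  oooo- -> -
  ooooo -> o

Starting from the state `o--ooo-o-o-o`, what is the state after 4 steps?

-o-o-o-ooo-o

-ooooo-ooo-o
-o-o-o-ooo-o
-ooooo-ooo-o  (repeats step 1; period 2)
step 4: -o-o-o-ooo-o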